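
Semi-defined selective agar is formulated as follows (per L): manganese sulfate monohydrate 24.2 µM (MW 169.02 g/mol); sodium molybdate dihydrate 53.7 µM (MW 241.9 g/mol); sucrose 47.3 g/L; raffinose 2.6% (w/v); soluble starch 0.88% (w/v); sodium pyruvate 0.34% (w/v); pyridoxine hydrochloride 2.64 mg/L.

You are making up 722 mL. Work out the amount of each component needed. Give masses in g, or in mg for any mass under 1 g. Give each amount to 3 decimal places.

manganese sulfate monohydrate 2.953 mg; sodium molybdate dihydrate 9.379 mg; sucrose 34.151 g; raffinose 18.772 g; soluble starch 6.354 g; sodium pyruvate 2.455 g; pyridoxine hydrochloride 1.906 mg

Scale factor relative to 1 L: 0.722.
manganese sulfate monohydrate: 24.2 µmol/L × 169.02 g/mol × 0.722 L ÷ 1000 = 2.953 mg
sodium molybdate dihydrate: 53.7 µmol/L × 241.9 g/mol × 0.722 L ÷ 1000 = 9.379 mg
sucrose: 47.3 g/L × 0.722 L = 34.151 g
raffinose: 2.6 g per 100 mL × 722 mL ÷ 100 = 18.772 g
soluble starch: 0.88% w/v = 8.8 g/L → 8.8 × 0.722 L = 6.354 g
sodium pyruvate: 0.34% w/v = 3.4 g/L → 3.4 × 0.722 L = 2.455 g
pyridoxine hydrochloride: 2.64 mg/L × 0.722 L = 1.906 mg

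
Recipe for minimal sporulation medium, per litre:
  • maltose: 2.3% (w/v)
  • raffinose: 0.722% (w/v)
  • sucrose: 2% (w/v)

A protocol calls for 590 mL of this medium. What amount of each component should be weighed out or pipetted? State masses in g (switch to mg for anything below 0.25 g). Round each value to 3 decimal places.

Working volume: 590 mL = 0.59 L.
maltose: 2.3 g per 100 mL × 590 mL ÷ 100 = 13.570 g
raffinose: 0.722 g per 100 mL × 590 mL ÷ 100 = 4.260 g
sucrose: 2 g per 100 mL × 590 mL ÷ 100 = 11.800 g

maltose 13.570 g; raffinose 4.260 g; sucrose 11.800 g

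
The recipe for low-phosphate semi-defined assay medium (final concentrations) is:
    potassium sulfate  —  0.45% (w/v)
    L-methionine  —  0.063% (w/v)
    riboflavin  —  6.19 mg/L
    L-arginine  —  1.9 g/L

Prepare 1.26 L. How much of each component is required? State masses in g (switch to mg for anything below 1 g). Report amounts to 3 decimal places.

Working volume: 1.26 L.
potassium sulfate: 0.45 g per 100 mL × 1260 mL ÷ 100 = 5.670 g
L-methionine: 0.063% w/v = 0.63 g/L → 0.63 × 1.26 L = 0.7938 g = 793.800 mg
riboflavin: 6.19 mg/L × 1.26 L = 7.799 mg
L-arginine: 1.9 g/L × 1.26 L = 2.394 g

potassium sulfate 5.670 g; L-methionine 793.800 mg; riboflavin 7.799 mg; L-arginine 2.394 g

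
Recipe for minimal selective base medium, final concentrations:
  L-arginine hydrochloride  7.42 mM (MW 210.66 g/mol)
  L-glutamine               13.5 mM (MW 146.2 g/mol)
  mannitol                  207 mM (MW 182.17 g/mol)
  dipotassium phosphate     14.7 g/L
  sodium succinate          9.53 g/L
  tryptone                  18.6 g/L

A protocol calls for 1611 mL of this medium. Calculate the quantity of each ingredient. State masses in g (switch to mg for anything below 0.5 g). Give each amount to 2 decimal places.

Scale factor relative to 1 L: 1.611.
L-arginine hydrochloride: 7.42 mmol/L × 210.66 g/mol × 1.611 L ÷ 1000 = 2.52 g
L-glutamine: 13.5 mmol/L × 146.2 g/mol × 1.611 L ÷ 1000 = 3.18 g
mannitol: 207 mmol/L × 182.17 g/mol × 1.611 L ÷ 1000 = 60.75 g
dipotassium phosphate: 14.7 g/L × 1.611 L = 23.68 g
sodium succinate: 9.53 g/L × 1.611 L = 15.35 g
tryptone: 18.6 g/L × 1.611 L = 29.96 g

L-arginine hydrochloride 2.52 g; L-glutamine 3.18 g; mannitol 60.75 g; dipotassium phosphate 23.68 g; sodium succinate 15.35 g; tryptone 29.96 g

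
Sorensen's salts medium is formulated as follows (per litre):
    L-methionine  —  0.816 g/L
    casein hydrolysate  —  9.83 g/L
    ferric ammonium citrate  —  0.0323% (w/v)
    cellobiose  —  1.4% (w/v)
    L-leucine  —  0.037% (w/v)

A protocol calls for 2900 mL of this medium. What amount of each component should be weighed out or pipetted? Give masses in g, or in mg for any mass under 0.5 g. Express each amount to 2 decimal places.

L-methionine 2.37 g; casein hydrolysate 28.51 g; ferric ammonium citrate 0.94 g; cellobiose 40.60 g; L-leucine 1.07 g

Target volume = 2900 mL = 2.9 L.
L-methionine: 0.816 g/L × 2.9 L = 2.37 g
casein hydrolysate: 9.83 g/L × 2.9 L = 28.51 g
ferric ammonium citrate: 0.0323% w/v = 0.323 g/L → 0.323 × 2.9 L = 0.94 g
cellobiose: 1.4% w/v = 14 g/L → 14 × 2.9 L = 40.60 g
L-leucine: 0.037 g per 100 mL × 2900 mL ÷ 100 = 1.07 g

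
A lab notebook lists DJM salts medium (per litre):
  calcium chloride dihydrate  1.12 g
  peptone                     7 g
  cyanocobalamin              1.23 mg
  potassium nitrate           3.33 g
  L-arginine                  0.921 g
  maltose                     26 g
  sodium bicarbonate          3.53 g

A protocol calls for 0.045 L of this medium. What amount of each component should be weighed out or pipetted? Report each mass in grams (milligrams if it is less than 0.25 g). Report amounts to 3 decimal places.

calcium chloride dihydrate 50.400 mg; peptone 0.315 g; cyanocobalamin 0.055 mg; potassium nitrate 149.850 mg; L-arginine 41.445 mg; maltose 1.170 g; sodium bicarbonate 158.850 mg

Scale factor = 45 mL / 1000 mL = 0.045.
calcium chloride dihydrate: 1.12 g × (45 mL / 1000 mL) = 0.0504 g = 50.400 mg
peptone: 7 g × (45 mL / 1000 mL) = 0.315 g
cyanocobalamin: 1.23 mg × (45 mL / 1000 mL) = 0.055 mg
potassium nitrate: 3.33 g × (45 mL / 1000 mL) = 0.14985 g = 149.850 mg
L-arginine: 0.921 g × (45 mL / 1000 mL) = 0.041445 g = 41.445 mg
maltose: 26 g × (45 mL / 1000 mL) = 1.170 g
sodium bicarbonate: 3.53 g × (45 mL / 1000 mL) = 0.15885 g = 158.850 mg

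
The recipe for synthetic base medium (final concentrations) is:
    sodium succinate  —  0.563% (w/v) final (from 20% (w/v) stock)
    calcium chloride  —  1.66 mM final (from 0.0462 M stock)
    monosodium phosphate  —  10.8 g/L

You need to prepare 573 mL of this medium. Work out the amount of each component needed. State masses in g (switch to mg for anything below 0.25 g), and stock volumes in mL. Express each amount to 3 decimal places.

sodium succinate 16.130 mL; calcium chloride 20.588 mL; monosodium phosphate 6.188 g

Scale factor relative to 1 L: 0.573.
sodium succinate: C1V1 = C2V2 → 0.563% ÷ 20% × 573 mL = 16.130 mL
calcium chloride: dilute stock: 1.66 mM × 573 mL ÷ 46.2 mM = 20.588 mL
monosodium phosphate: 10.8 g/L × 0.573 L = 6.188 g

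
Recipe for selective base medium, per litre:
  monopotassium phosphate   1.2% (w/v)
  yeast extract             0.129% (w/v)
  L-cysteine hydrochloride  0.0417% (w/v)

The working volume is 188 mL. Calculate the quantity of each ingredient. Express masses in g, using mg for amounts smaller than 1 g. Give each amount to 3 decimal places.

monopotassium phosphate 2.256 g; yeast extract 242.520 mg; L-cysteine hydrochloride 78.396 mg

Scale factor relative to 1 L: 0.188.
monopotassium phosphate: 1.2% w/v = 12 g/L → 12 × 0.188 L = 2.256 g
yeast extract: 0.129 g per 100 mL × 188 mL ÷ 100 = 0.24252 g = 242.520 mg
L-cysteine hydrochloride: 0.0417% w/v = 0.417 g/L → 0.417 × 0.188 L = 0.078396 g = 78.396 mg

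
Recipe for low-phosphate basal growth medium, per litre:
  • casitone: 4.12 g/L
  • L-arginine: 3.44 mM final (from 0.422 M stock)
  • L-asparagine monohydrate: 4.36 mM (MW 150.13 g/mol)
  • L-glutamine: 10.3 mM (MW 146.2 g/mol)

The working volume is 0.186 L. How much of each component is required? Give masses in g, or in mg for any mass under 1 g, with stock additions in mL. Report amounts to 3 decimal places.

Working volume: 0.186 L.
casitone: 4.12 g/L × 0.186 L = 0.76632 g = 766.320 mg
L-arginine: C1V1 = C2V2 → 3.44 mM × 186 mL ÷ 422 mM = 1.516 mL
L-asparagine monohydrate: 4.36 mmol/L × 150.13 mg/mmol × 0.186 L = 121.749 mg
L-glutamine: 10.3 mmol/L × 146.2 mg/mmol × 0.186 L = 280.090 mg

casitone 766.320 mg; L-arginine 1.516 mL; L-asparagine monohydrate 121.749 mg; L-glutamine 280.090 mg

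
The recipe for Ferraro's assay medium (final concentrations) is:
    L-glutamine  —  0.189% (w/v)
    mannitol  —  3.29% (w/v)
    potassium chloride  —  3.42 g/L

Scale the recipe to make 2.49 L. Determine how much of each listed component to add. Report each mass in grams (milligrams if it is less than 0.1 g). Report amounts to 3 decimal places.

L-glutamine 4.706 g; mannitol 81.921 g; potassium chloride 8.516 g

Scale factor relative to 1 L: 2.49.
L-glutamine: 0.189% w/v = 1.89 g/L → 1.89 × 2.49 L = 4.706 g
mannitol: 3.29 g per 100 mL × 2490 mL ÷ 100 = 81.921 g
potassium chloride: 3.42 g/L × 2.49 L = 8.516 g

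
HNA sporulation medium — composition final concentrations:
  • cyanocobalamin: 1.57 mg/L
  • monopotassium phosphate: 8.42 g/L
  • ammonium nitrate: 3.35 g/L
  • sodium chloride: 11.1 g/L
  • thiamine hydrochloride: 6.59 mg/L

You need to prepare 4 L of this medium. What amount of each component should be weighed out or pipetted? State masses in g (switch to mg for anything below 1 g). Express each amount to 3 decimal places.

cyanocobalamin 6.280 mg; monopotassium phosphate 33.680 g; ammonium nitrate 13.400 g; sodium chloride 44.400 g; thiamine hydrochloride 26.360 mg

Working volume: 4 L.
cyanocobalamin: 1.57 mg/L × 4 L = 6.280 mg
monopotassium phosphate: 8.42 g/L × 4 L = 33.680 g
ammonium nitrate: 3.35 g/L × 4 L = 13.400 g
sodium chloride: 11.1 g/L × 4 L = 44.400 g
thiamine hydrochloride: 6.59 mg/L × 4 L = 26.360 mg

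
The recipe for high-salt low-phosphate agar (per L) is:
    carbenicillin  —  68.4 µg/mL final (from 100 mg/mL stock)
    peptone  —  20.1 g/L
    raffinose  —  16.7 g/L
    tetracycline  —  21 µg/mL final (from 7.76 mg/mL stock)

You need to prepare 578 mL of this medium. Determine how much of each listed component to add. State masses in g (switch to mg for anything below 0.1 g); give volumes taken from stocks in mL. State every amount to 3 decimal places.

carbenicillin 0.395 mL; peptone 11.618 g; raffinose 9.653 g; tetracycline 1.564 mL

Working volume: 578 mL = 0.578 L.
carbenicillin: C1V1 = C2V2 → 68.4 µg/mL × 578 mL ÷ 100000 µg/mL = 0.395 mL
peptone: 20.1 g/L × 0.578 L = 11.618 g
raffinose: 16.7 g/L × 0.578 L = 9.653 g
tetracycline: dilute stock: 21 µg/mL × 578 mL ÷ 7760 µg/mL = 1.564 mL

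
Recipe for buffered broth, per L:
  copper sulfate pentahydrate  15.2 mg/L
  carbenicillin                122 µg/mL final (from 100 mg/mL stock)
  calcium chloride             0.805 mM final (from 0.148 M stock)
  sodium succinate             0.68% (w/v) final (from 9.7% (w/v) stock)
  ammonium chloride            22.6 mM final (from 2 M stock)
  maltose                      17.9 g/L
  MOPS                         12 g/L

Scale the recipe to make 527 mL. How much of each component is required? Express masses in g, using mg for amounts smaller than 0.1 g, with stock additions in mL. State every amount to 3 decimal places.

Scale factor relative to 1 L: 0.527.
copper sulfate pentahydrate: 15.2 mg/L × 0.527 L = 8.010 mg
carbenicillin: V = C2·V2/C1 = 122 µg/mL × 527 mL ÷ 100000 µg/mL = 0.643 mL
calcium chloride: dilute stock: 0.805 mM × 527 mL ÷ 148 mM = 2.866 mL
sodium succinate: V = C2·V2/C1 = 0.68% ÷ 9.7% × 527 mL = 36.944 mL
ammonium chloride: V = C2·V2/C1 = 22.6 mM × 527 mL ÷ 2000 mM = 5.955 mL
maltose: 17.9 g/L × 0.527 L = 9.433 g
MOPS: 12 g/L × 0.527 L = 6.324 g

copper sulfate pentahydrate 8.010 mg; carbenicillin 0.643 mL; calcium chloride 2.866 mL; sodium succinate 36.944 mL; ammonium chloride 5.955 mL; maltose 9.433 g; MOPS 6.324 g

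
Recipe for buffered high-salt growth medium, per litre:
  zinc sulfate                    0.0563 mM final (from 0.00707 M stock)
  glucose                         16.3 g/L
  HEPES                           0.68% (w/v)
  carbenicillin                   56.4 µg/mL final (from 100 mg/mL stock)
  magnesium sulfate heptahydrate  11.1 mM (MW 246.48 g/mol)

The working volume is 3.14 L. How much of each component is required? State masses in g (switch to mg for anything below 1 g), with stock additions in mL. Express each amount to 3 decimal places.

Scale factor relative to 1 L: 3.14.
zinc sulfate: dilute stock: 0.0563 mM × 3140 mL ÷ 7.07 mM = 25.005 mL
glucose: 16.3 g/L × 3.14 L = 51.182 g
HEPES: 0.68% w/v = 6.8 g/L → 6.8 × 3.14 L = 21.352 g
carbenicillin: V = C2·V2/C1 = 56.4 µg/mL × 3140 mL ÷ 100000 µg/mL = 1.771 mL
magnesium sulfate heptahydrate: 11.1 mmol/L × 246.48 g/mol × 3.14 L ÷ 1000 = 8.591 g

zinc sulfate 25.005 mL; glucose 51.182 g; HEPES 21.352 g; carbenicillin 1.771 mL; magnesium sulfate heptahydrate 8.591 g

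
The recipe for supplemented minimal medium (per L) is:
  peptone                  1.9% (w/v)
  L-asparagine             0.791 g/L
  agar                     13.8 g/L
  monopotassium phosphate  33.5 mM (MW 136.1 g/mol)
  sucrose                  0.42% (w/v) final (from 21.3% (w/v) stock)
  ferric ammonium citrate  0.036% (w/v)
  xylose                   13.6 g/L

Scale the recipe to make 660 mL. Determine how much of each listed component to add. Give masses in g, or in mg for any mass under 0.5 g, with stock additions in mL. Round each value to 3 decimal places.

peptone 12.540 g; L-asparagine 0.522 g; agar 9.108 g; monopotassium phosphate 3.009 g; sucrose 13.014 mL; ferric ammonium citrate 237.600 mg; xylose 8.976 g

Target volume = 660 mL = 0.66 L.
peptone: 1.9% w/v = 19 g/L → 19 × 0.66 L = 12.540 g
L-asparagine: 0.791 g/L × 0.66 L = 0.522 g
agar: 13.8 g/L × 0.66 L = 9.108 g
monopotassium phosphate: 33.5 mmol/L × 136.1 g/mol × 0.66 L ÷ 1000 = 3.009 g
sucrose: V = C2·V2/C1 = 0.42% ÷ 21.3% × 660 mL = 13.014 mL
ferric ammonium citrate: 0.036 g per 100 mL × 660 mL ÷ 100 = 0.2376 g = 237.600 mg
xylose: 13.6 g/L × 0.66 L = 8.976 g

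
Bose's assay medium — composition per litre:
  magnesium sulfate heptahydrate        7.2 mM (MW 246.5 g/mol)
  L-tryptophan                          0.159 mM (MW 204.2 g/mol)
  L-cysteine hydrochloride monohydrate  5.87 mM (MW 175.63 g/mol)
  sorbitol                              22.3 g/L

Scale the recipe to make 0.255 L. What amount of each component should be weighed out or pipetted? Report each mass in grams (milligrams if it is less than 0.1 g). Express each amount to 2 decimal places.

magnesium sulfate heptahydrate 0.45 g; L-tryptophan 8.28 mg; L-cysteine hydrochloride monohydrate 0.26 g; sorbitol 5.69 g

Scale factor relative to 1 L: 0.255.
magnesium sulfate heptahydrate: 7.2 mmol/L × 246.5 g/mol × 0.255 L ÷ 1000 = 0.45 g
L-tryptophan: 0.159 mmol/L × 204.2 mg/mmol × 0.255 L = 8.28 mg
L-cysteine hydrochloride monohydrate: 5.87 mmol/L × 175.63 g/mol × 0.255 L ÷ 1000 = 0.26 g
sorbitol: 22.3 g/L × 0.255 L = 5.69 g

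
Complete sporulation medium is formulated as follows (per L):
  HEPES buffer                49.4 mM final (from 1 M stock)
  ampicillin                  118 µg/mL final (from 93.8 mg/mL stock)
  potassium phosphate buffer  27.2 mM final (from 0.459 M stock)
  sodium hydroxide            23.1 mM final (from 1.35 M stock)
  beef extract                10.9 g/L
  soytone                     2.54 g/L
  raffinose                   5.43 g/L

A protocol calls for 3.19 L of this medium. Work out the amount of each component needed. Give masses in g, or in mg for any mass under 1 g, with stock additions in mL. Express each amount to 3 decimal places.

Scale factor relative to 1 L: 3.19.
HEPES buffer: C1V1 = C2V2 → 49.4 mM × 3190 mL ÷ 1000 mM = 157.586 mL
ampicillin: C1V1 = C2V2 → 118 µg/mL × 3190 mL ÷ 93800 µg/mL = 4.013 mL
potassium phosphate buffer: C1V1 = C2V2 → 27.2 mM × 3190 mL ÷ 459 mM = 189.037 mL
sodium hydroxide: dilute stock: 23.1 mM × 3190 mL ÷ 1350 mM = 54.584 mL
beef extract: 10.9 g/L × 3.19 L = 34.771 g
soytone: 2.54 g/L × 3.19 L = 8.103 g
raffinose: 5.43 g/L × 3.19 L = 17.322 g

HEPES buffer 157.586 mL; ampicillin 4.013 mL; potassium phosphate buffer 189.037 mL; sodium hydroxide 54.584 mL; beef extract 34.771 g; soytone 8.103 g; raffinose 17.322 g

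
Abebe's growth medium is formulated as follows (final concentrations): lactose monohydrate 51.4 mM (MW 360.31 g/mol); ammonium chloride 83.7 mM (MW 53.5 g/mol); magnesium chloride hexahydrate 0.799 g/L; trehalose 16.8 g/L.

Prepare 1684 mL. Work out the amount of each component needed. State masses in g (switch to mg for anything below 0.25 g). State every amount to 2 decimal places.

lactose monohydrate 31.19 g; ammonium chloride 7.54 g; magnesium chloride hexahydrate 1.35 g; trehalose 28.29 g

Working volume: 1684 mL = 1.684 L.
lactose monohydrate: 51.4 mmol/L × 360.31 g/mol × 1.684 L ÷ 1000 = 31.19 g
ammonium chloride: 83.7 mmol/L × 53.5 g/mol × 1.684 L ÷ 1000 = 7.54 g
magnesium chloride hexahydrate: 0.799 g/L × 1.684 L = 1.35 g
trehalose: 16.8 g/L × 1.684 L = 28.29 g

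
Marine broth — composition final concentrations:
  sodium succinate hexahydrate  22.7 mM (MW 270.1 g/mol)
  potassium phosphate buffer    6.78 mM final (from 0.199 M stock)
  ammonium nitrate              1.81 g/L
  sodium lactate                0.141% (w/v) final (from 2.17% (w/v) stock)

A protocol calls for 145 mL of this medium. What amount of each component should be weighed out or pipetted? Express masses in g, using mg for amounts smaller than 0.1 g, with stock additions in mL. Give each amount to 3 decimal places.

sodium succinate hexahydrate 0.889 g; potassium phosphate buffer 4.940 mL; ammonium nitrate 0.262 g; sodium lactate 9.422 mL

Scale factor relative to 1 L: 0.145.
sodium succinate hexahydrate: 22.7 mmol/L × 270.1 g/mol × 0.145 L ÷ 1000 = 0.889 g
potassium phosphate buffer: V = C2·V2/C1 = 6.78 mM × 145 mL ÷ 199 mM = 4.940 mL
ammonium nitrate: 1.81 g/L × 0.145 L = 0.262 g
sodium lactate: dilute stock: 0.141% ÷ 2.17% × 145 mL = 9.422 mL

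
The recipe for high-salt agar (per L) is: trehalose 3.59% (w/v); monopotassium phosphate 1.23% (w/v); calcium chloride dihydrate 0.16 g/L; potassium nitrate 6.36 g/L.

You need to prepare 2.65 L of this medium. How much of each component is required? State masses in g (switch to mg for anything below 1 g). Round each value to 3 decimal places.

Scale factor relative to 1 L: 2.65.
trehalose: 3.59 g per 100 mL × 2650 mL ÷ 100 = 95.135 g
monopotassium phosphate: 1.23% w/v = 12.3 g/L → 12.3 × 2.65 L = 32.595 g
calcium chloride dihydrate: 0.16 g/L × 2.65 L = 0.424 g = 424.000 mg
potassium nitrate: 6.36 g/L × 2.65 L = 16.854 g

trehalose 95.135 g; monopotassium phosphate 32.595 g; calcium chloride dihydrate 424.000 mg; potassium nitrate 16.854 g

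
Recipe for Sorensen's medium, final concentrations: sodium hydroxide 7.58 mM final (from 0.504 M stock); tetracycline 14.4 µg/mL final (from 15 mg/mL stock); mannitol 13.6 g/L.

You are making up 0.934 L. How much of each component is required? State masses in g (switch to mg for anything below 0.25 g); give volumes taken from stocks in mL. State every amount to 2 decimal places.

Working volume: 0.934 L.
sodium hydroxide: dilute stock: 7.58 mM × 934 mL ÷ 504 mM = 14.05 mL
tetracycline: V = C2·V2/C1 = 14.4 µg/mL × 934 mL ÷ 15000 µg/mL = 0.90 mL
mannitol: 13.6 g/L × 0.934 L = 12.70 g

sodium hydroxide 14.05 mL; tetracycline 0.90 mL; mannitol 12.70 g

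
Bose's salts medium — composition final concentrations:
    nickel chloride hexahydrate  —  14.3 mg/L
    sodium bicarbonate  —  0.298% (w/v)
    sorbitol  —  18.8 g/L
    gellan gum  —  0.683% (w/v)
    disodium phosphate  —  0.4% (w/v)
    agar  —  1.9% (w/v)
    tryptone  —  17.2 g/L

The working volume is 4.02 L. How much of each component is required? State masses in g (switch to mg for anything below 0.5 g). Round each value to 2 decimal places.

nickel chloride hexahydrate 57.49 mg; sodium bicarbonate 11.98 g; sorbitol 75.58 g; gellan gum 27.46 g; disodium phosphate 16.08 g; agar 76.38 g; tryptone 69.14 g

Working volume: 4.02 L.
nickel chloride hexahydrate: 14.3 mg/L × 4.02 L = 57.49 mg
sodium bicarbonate: 0.298% w/v = 2.98 g/L → 2.98 × 4.02 L = 11.98 g
sorbitol: 18.8 g/L × 4.02 L = 75.58 g
gellan gum: 0.683 g per 100 mL × 4020 mL ÷ 100 = 27.46 g
disodium phosphate: 0.4 g per 100 mL × 4020 mL ÷ 100 = 16.08 g
agar: 1.9 g per 100 mL × 4020 mL ÷ 100 = 76.38 g
tryptone: 17.2 g/L × 4.02 L = 69.14 g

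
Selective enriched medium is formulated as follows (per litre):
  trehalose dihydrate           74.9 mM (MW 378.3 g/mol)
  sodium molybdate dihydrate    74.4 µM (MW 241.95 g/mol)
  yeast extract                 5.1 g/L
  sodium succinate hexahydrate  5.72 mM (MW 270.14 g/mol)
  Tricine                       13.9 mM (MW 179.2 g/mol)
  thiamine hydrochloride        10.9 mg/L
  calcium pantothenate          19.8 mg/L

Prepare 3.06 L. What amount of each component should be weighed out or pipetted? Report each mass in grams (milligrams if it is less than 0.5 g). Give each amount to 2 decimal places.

Scale factor relative to 1 L: 3.06.
trehalose dihydrate: 74.9 mmol/L × 378.3 g/mol × 3.06 L ÷ 1000 = 86.70 g
sodium molybdate dihydrate: 74.4 µmol/L × 241.95 g/mol × 3.06 L ÷ 1000 = 55.08 mg
yeast extract: 5.1 g/L × 3.06 L = 15.61 g
sodium succinate hexahydrate: 5.72 mmol/L × 270.14 g/mol × 3.06 L ÷ 1000 = 4.73 g
Tricine: 13.9 mmol/L × 179.2 g/mol × 3.06 L ÷ 1000 = 7.62 g
thiamine hydrochloride: 10.9 mg/L × 3.06 L = 33.35 mg
calcium pantothenate: 19.8 mg/L × 3.06 L = 60.59 mg

trehalose dihydrate 86.70 g; sodium molybdate dihydrate 55.08 mg; yeast extract 15.61 g; sodium succinate hexahydrate 4.73 g; Tricine 7.62 g; thiamine hydrochloride 33.35 mg; calcium pantothenate 60.59 mg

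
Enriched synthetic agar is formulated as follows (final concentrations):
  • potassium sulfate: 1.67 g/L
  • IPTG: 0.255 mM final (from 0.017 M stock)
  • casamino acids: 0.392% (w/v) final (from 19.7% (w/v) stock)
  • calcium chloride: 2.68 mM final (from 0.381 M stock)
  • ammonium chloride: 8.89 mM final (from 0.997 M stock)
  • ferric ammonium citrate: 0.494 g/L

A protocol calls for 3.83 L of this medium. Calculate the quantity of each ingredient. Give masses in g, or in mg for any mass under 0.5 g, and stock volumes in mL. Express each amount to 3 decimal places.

potassium sulfate 6.396 g; IPTG 57.450 mL; casamino acids 76.211 mL; calcium chloride 26.941 mL; ammonium chloride 34.151 mL; ferric ammonium citrate 1.892 g

Working volume: 3.83 L.
potassium sulfate: 1.67 g/L × 3.83 L = 6.396 g
IPTG: C1V1 = C2V2 → 0.255 mM × 3830 mL ÷ 17 mM = 57.450 mL
casamino acids: C1V1 = C2V2 → 0.392% ÷ 19.7% × 3830 mL = 76.211 mL
calcium chloride: dilute stock: 2.68 mM × 3830 mL ÷ 381 mM = 26.941 mL
ammonium chloride: V = C2·V2/C1 = 8.89 mM × 3830 mL ÷ 997 mM = 34.151 mL
ferric ammonium citrate: 0.494 g/L × 3.83 L = 1.892 g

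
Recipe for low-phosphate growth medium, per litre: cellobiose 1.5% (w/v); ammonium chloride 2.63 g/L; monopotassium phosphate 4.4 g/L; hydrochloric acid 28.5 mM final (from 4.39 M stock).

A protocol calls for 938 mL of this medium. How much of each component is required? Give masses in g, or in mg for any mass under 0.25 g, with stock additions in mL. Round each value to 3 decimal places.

cellobiose 14.070 g; ammonium chloride 2.467 g; monopotassium phosphate 4.127 g; hydrochloric acid 6.090 mL

Scale factor relative to 1 L: 0.938.
cellobiose: 1.5% w/v = 15 g/L → 15 × 0.938 L = 14.070 g
ammonium chloride: 2.63 g/L × 0.938 L = 2.467 g
monopotassium phosphate: 4.4 g/L × 0.938 L = 4.127 g
hydrochloric acid: dilute stock: 28.5 mM × 938 mL ÷ 4390 mM = 6.090 mL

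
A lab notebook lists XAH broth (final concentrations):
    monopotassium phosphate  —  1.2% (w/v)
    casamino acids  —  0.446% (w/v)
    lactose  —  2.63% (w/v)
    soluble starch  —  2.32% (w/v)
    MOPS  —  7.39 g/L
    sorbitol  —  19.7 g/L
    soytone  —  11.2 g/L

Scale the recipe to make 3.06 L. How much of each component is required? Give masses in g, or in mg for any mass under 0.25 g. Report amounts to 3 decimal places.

Working volume: 3.06 L.
monopotassium phosphate: 1.2 g per 100 mL × 3060 mL ÷ 100 = 36.720 g
casamino acids: 0.446% w/v = 4.46 g/L → 4.46 × 3.06 L = 13.648 g
lactose: 2.63 g per 100 mL × 3060 mL ÷ 100 = 80.478 g
soluble starch: 2.32 g per 100 mL × 3060 mL ÷ 100 = 70.992 g
MOPS: 7.39 g/L × 3.06 L = 22.613 g
sorbitol: 19.7 g/L × 3.06 L = 60.282 g
soytone: 11.2 g/L × 3.06 L = 34.272 g

monopotassium phosphate 36.720 g; casamino acids 13.648 g; lactose 80.478 g; soluble starch 70.992 g; MOPS 22.613 g; sorbitol 60.282 g; soytone 34.272 g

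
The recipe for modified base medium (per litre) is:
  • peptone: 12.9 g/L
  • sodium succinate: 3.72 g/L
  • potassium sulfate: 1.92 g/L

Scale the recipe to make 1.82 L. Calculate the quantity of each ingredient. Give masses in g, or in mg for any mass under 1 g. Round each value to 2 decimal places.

Working volume: 1.82 L.
peptone: 12.9 g/L × 1.82 L = 23.48 g
sodium succinate: 3.72 g/L × 1.82 L = 6.77 g
potassium sulfate: 1.92 g/L × 1.82 L = 3.49 g

peptone 23.48 g; sodium succinate 6.77 g; potassium sulfate 3.49 g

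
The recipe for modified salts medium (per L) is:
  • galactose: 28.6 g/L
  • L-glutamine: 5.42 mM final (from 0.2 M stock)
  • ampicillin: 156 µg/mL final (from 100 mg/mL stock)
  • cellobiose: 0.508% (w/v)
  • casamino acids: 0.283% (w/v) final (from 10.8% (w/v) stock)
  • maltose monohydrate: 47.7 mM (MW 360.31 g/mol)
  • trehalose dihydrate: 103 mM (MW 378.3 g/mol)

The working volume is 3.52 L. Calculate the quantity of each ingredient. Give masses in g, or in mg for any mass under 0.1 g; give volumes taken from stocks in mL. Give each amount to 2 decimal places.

Scale factor relative to 1 L: 3.52.
galactose: 28.6 g/L × 3.52 L = 100.67 g
L-glutamine: dilute stock: 5.42 mM × 3520 mL ÷ 200 mM = 95.39 mL
ampicillin: dilute stock: 156 µg/mL × 3520 mL ÷ 100000 µg/mL = 5.49 mL
cellobiose: 0.508% w/v = 5.08 g/L → 5.08 × 3.52 L = 17.88 g
casamino acids: V = C2·V2/C1 = 0.283% ÷ 10.8% × 3520 mL = 92.24 mL
maltose monohydrate: 47.7 mmol/L × 360.31 g/mol × 3.52 L ÷ 1000 = 60.50 g
trehalose dihydrate: 103 mmol/L × 378.3 g/mol × 3.52 L ÷ 1000 = 137.16 g

galactose 100.67 g; L-glutamine 95.39 mL; ampicillin 5.49 mL; cellobiose 17.88 g; casamino acids 92.24 mL; maltose monohydrate 60.50 g; trehalose dihydrate 137.16 g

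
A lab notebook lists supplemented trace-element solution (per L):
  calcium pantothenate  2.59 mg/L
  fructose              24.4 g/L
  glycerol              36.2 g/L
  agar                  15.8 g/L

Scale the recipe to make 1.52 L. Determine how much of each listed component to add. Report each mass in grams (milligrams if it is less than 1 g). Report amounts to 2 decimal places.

calcium pantothenate 3.94 mg; fructose 37.09 g; glycerol 55.02 g; agar 24.02 g

Working volume: 1.52 L.
calcium pantothenate: 2.59 mg/L × 1.52 L = 3.94 mg
fructose: 24.4 g/L × 1.52 L = 37.09 g
glycerol: 36.2 g/L × 1.52 L = 55.02 g
agar: 15.8 g/L × 1.52 L = 24.02 g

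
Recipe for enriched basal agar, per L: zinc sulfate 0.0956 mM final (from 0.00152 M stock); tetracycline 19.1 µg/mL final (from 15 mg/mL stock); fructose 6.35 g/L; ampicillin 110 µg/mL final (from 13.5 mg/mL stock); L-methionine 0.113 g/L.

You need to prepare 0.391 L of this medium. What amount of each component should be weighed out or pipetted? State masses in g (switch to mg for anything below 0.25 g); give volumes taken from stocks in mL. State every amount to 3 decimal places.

zinc sulfate 24.592 mL; tetracycline 0.498 mL; fructose 2.483 g; ampicillin 3.186 mL; L-methionine 44.183 mg

Working volume: 0.391 L.
zinc sulfate: V = C2·V2/C1 = 0.0956 mM × 391 mL ÷ 1.52 mM = 24.592 mL
tetracycline: V = C2·V2/C1 = 19.1 µg/mL × 391 mL ÷ 15000 µg/mL = 0.498 mL
fructose: 6.35 g/L × 0.391 L = 2.483 g
ampicillin: C1V1 = C2V2 → 110 µg/mL × 391 mL ÷ 13500 µg/mL = 3.186 mL
L-methionine: 0.113 g/L × 0.391 L = 0.044183 g = 44.183 mg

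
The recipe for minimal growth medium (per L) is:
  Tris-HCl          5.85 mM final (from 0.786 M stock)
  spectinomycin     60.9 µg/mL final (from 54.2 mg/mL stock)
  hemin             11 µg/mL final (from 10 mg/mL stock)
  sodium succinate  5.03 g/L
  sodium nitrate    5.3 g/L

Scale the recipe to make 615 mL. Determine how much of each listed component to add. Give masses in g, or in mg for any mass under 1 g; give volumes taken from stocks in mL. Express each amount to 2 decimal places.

Working volume: 615 mL = 0.615 L.
Tris-HCl: V = C2·V2/C1 = 5.85 mM × 615 mL ÷ 786 mM = 4.58 mL
spectinomycin: V = C2·V2/C1 = 60.9 µg/mL × 615 mL ÷ 54200 µg/mL = 0.69 mL
hemin: dilute stock: 11 µg/mL × 615 mL ÷ 10000 µg/mL = 0.68 mL
sodium succinate: 5.03 g/L × 0.615 L = 3.09 g
sodium nitrate: 5.3 g/L × 0.615 L = 3.26 g

Tris-HCl 4.58 mL; spectinomycin 0.69 mL; hemin 0.68 mL; sodium succinate 3.09 g; sodium nitrate 3.26 g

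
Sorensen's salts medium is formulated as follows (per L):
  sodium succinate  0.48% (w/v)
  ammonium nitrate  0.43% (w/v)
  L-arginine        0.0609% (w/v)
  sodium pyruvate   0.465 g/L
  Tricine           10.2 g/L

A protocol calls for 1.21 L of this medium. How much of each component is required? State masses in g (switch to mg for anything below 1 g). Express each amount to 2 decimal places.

Working volume: 1.21 L.
sodium succinate: 0.48% w/v = 4.8 g/L → 4.8 × 1.21 L = 5.81 g
ammonium nitrate: 0.43 g per 100 mL × 1210 mL ÷ 100 = 5.20 g
L-arginine: 0.0609 g per 100 mL × 1210 mL ÷ 100 = 0.73689 g = 736.89 mg
sodium pyruvate: 0.465 g/L × 1.21 L = 0.56265 g = 562.65 mg
Tricine: 10.2 g/L × 1.21 L = 12.34 g

sodium succinate 5.81 g; ammonium nitrate 5.20 g; L-arginine 736.89 mg; sodium pyruvate 562.65 mg; Tricine 12.34 g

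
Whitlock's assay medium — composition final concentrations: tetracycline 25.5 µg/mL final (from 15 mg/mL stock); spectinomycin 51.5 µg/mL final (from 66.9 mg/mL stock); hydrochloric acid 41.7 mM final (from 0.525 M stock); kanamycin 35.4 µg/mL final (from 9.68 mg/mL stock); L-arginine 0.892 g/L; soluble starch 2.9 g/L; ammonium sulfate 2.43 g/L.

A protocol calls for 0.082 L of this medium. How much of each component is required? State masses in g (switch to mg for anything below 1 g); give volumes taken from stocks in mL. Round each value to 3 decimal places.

tetracycline 0.139 mL; spectinomycin 0.063 mL; hydrochloric acid 6.513 mL; kanamycin 0.300 mL; L-arginine 73.144 mg; soluble starch 237.800 mg; ammonium sulfate 199.260 mg

Working volume: 0.082 L.
tetracycline: C1V1 = C2V2 → 25.5 µg/mL × 82 mL ÷ 15000 µg/mL = 0.139 mL
spectinomycin: dilute stock: 51.5 µg/mL × 82 mL ÷ 66900 µg/mL = 0.063 mL
hydrochloric acid: dilute stock: 41.7 mM × 82 mL ÷ 525 mM = 6.513 mL
kanamycin: dilute stock: 35.4 µg/mL × 82 mL ÷ 9680 µg/mL = 0.300 mL
L-arginine: 0.892 g/L × 0.082 L = 0.073144 g = 73.144 mg
soluble starch: 2.9 g/L × 0.082 L = 0.2378 g = 237.800 mg
ammonium sulfate: 2.43 g/L × 0.082 L = 0.19926 g = 199.260 mg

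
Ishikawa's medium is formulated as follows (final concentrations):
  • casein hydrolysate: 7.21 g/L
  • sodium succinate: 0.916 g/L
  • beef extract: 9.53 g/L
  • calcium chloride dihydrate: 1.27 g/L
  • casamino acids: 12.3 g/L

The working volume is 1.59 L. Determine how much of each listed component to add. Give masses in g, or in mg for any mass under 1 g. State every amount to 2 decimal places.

Working volume: 1.59 L.
casein hydrolysate: 7.21 g/L × 1.59 L = 11.46 g
sodium succinate: 0.916 g/L × 1.59 L = 1.46 g
beef extract: 9.53 g/L × 1.59 L = 15.15 g
calcium chloride dihydrate: 1.27 g/L × 1.59 L = 2.02 g
casamino acids: 12.3 g/L × 1.59 L = 19.56 g

casein hydrolysate 11.46 g; sodium succinate 1.46 g; beef extract 15.15 g; calcium chloride dihydrate 2.02 g; casamino acids 19.56 g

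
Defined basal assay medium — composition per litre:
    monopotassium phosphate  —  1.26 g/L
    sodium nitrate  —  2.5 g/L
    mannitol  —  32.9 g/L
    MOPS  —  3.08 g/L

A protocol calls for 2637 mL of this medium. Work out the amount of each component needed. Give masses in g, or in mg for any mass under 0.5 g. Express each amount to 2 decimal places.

monopotassium phosphate 3.32 g; sodium nitrate 6.59 g; mannitol 86.76 g; MOPS 8.12 g

Scale factor relative to 1 L: 2.637.
monopotassium phosphate: 1.26 g/L × 2.637 L = 3.32 g
sodium nitrate: 2.5 g/L × 2.637 L = 6.59 g
mannitol: 32.9 g/L × 2.637 L = 86.76 g
MOPS: 3.08 g/L × 2.637 L = 8.12 g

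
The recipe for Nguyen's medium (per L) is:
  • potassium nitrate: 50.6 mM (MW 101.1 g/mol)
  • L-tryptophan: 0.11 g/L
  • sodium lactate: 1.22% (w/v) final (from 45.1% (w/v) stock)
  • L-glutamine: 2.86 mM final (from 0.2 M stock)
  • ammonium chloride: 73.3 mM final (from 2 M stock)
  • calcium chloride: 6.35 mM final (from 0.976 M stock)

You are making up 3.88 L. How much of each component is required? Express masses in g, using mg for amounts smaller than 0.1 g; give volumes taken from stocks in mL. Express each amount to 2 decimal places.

potassium nitrate 19.85 g; L-tryptophan 0.43 g; sodium lactate 104.96 mL; L-glutamine 55.48 mL; ammonium chloride 142.20 mL; calcium chloride 25.24 mL

Scale factor relative to 1 L: 3.88.
potassium nitrate: 50.6 mmol/L × 101.1 g/mol × 3.88 L ÷ 1000 = 19.85 g
L-tryptophan: 0.11 g/L × 3.88 L = 0.43 g
sodium lactate: C1V1 = C2V2 → 1.22% ÷ 45.1% × 3880 mL = 104.96 mL
L-glutamine: C1V1 = C2V2 → 2.86 mM × 3880 mL ÷ 200 mM = 55.48 mL
ammonium chloride: C1V1 = C2V2 → 73.3 mM × 3880 mL ÷ 2000 mM = 142.20 mL
calcium chloride: dilute stock: 6.35 mM × 3880 mL ÷ 976 mM = 25.24 mL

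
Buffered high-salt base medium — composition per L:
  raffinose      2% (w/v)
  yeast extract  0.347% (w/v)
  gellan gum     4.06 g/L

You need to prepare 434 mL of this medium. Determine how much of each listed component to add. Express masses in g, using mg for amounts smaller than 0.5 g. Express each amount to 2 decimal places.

raffinose 8.68 g; yeast extract 1.51 g; gellan gum 1.76 g

Working volume: 434 mL = 0.434 L.
raffinose: 2% w/v = 20 g/L → 20 × 0.434 L = 8.68 g
yeast extract: 0.347 g per 100 mL × 434 mL ÷ 100 = 1.51 g
gellan gum: 4.06 g/L × 0.434 L = 1.76 g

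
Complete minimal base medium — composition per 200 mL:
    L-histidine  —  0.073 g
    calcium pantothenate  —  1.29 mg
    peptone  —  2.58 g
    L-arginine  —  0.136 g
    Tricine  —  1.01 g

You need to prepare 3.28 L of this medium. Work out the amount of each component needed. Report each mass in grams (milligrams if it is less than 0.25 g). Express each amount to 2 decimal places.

L-histidine 1.20 g; calcium pantothenate 21.16 mg; peptone 42.31 g; L-arginine 2.23 g; Tricine 16.56 g

Ratio of target to recipe volume: 3280 / 200 = 16.4.
L-histidine: 0.073 g × (3280 mL / 200 mL) = 1.20 g
calcium pantothenate: 1.29 mg × (3280 mL / 200 mL) = 21.16 mg
peptone: 2.58 g × (3280 mL / 200 mL) = 42.31 g
L-arginine: 0.136 g × (3280 mL / 200 mL) = 2.23 g
Tricine: 1.01 g × (3280 mL / 200 mL) = 16.56 g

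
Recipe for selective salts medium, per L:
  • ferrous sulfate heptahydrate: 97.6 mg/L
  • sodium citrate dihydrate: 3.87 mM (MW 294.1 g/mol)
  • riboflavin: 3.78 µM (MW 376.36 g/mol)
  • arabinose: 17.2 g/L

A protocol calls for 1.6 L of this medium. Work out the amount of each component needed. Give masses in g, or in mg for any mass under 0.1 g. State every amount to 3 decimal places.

ferrous sulfate heptahydrate 0.156 g; sodium citrate dihydrate 1.821 g; riboflavin 2.276 mg; arabinose 27.520 g

Scale factor relative to 1 L: 1.6.
ferrous sulfate heptahydrate: 97.6 mg/L × 1.6 L = 156.16 mg = 0.156 g
sodium citrate dihydrate: 3.87 mmol/L × 294.1 g/mol × 1.6 L ÷ 1000 = 1.821 g
riboflavin: 3.78 µmol/L × 376.36 g/mol × 1.6 L ÷ 1000 = 2.276 mg
arabinose: 17.2 g/L × 1.6 L = 27.520 g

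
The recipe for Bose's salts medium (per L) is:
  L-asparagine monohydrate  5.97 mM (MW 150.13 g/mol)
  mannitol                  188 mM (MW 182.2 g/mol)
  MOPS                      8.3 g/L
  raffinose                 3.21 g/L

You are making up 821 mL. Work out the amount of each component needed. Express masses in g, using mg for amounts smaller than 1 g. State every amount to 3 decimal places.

L-asparagine monohydrate 735.843 mg; mannitol 28.122 g; MOPS 6.814 g; raffinose 2.635 g

Scale factor relative to 1 L: 0.821.
L-asparagine monohydrate: 5.97 mmol/L × 150.13 mg/mmol × 0.821 L = 735.843 mg
mannitol: 188 mmol/L × 182.2 g/mol × 0.821 L ÷ 1000 = 28.122 g
MOPS: 8.3 g/L × 0.821 L = 6.814 g
raffinose: 3.21 g/L × 0.821 L = 2.635 g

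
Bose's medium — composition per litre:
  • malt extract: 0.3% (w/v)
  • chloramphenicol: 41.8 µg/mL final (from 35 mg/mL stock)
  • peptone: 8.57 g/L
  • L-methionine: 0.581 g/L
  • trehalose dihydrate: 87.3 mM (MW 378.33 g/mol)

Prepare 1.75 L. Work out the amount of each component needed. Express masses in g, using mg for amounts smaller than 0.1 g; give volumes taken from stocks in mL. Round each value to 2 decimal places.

Scale factor relative to 1 L: 1.75.
malt extract: 0.3 g per 100 mL × 1750 mL ÷ 100 = 5.25 g
chloramphenicol: C1V1 = C2V2 → 41.8 µg/mL × 1750 mL ÷ 35000 µg/mL = 2.09 mL
peptone: 8.57 g/L × 1.75 L = 15.00 g
L-methionine: 0.581 g/L × 1.75 L = 1.02 g
trehalose dihydrate: 87.3 mmol/L × 378.33 g/mol × 1.75 L ÷ 1000 = 57.80 g

malt extract 5.25 g; chloramphenicol 2.09 mL; peptone 15.00 g; L-methionine 1.02 g; trehalose dihydrate 57.80 g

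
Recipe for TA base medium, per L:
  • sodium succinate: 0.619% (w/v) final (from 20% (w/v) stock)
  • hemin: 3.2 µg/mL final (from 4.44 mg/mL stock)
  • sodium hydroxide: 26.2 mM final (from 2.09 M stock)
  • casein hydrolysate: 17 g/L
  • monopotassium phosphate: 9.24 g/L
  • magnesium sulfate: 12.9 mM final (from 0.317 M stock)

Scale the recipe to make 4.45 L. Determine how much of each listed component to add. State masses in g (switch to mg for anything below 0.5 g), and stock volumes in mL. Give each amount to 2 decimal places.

sodium succinate 137.73 mL; hemin 3.21 mL; sodium hydroxide 55.78 mL; casein hydrolysate 75.65 g; monopotassium phosphate 41.12 g; magnesium sulfate 181.09 mL

Working volume: 4.45 L.
sodium succinate: dilute stock: 0.619% ÷ 20% × 4450 mL = 137.73 mL
hemin: V = C2·V2/C1 = 3.2 µg/mL × 4450 mL ÷ 4440 µg/mL = 3.21 mL
sodium hydroxide: dilute stock: 26.2 mM × 4450 mL ÷ 2090 mM = 55.78 mL
casein hydrolysate: 17 g/L × 4.45 L = 75.65 g
monopotassium phosphate: 9.24 g/L × 4.45 L = 41.12 g
magnesium sulfate: C1V1 = C2V2 → 12.9 mM × 4450 mL ÷ 317 mM = 181.09 mL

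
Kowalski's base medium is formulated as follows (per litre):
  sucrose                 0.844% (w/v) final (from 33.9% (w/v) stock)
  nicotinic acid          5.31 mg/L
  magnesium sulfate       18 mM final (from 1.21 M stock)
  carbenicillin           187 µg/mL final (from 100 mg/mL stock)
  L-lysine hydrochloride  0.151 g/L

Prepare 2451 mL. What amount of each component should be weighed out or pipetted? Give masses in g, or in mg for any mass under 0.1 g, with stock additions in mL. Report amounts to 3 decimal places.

Working volume: 2451 mL = 2.451 L.
sucrose: V = C2·V2/C1 = 0.844% ÷ 33.9% × 2451 mL = 61.022 mL
nicotinic acid: 5.31 mg/L × 2.451 L = 13.015 mg
magnesium sulfate: dilute stock: 18 mM × 2451 mL ÷ 1210 mM = 36.461 mL
carbenicillin: dilute stock: 187 µg/mL × 2451 mL ÷ 100000 µg/mL = 4.583 mL
L-lysine hydrochloride: 0.151 g/L × 2.451 L = 0.370 g

sucrose 61.022 mL; nicotinic acid 13.015 mg; magnesium sulfate 36.461 mL; carbenicillin 4.583 mL; L-lysine hydrochloride 0.370 g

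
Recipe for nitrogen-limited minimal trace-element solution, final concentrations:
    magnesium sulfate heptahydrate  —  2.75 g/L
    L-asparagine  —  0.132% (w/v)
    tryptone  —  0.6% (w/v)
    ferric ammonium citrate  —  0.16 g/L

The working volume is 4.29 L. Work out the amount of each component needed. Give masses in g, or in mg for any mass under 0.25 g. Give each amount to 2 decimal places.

magnesium sulfate heptahydrate 11.80 g; L-asparagine 5.66 g; tryptone 25.74 g; ferric ammonium citrate 0.69 g

Scale factor relative to 1 L: 4.29.
magnesium sulfate heptahydrate: 2.75 g/L × 4.29 L = 11.80 g
L-asparagine: 0.132% w/v = 1.32 g/L → 1.32 × 4.29 L = 5.66 g
tryptone: 0.6 g per 100 mL × 4290 mL ÷ 100 = 25.74 g
ferric ammonium citrate: 0.16 g/L × 4.29 L = 0.69 g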